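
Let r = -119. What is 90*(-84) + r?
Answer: -7679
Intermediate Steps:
90*(-84) + r = 90*(-84) - 119 = -7560 - 119 = -7679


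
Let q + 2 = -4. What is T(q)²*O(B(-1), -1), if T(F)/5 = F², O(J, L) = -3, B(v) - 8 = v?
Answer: -97200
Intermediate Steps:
q = -6 (q = -2 - 4 = -6)
B(v) = 8 + v
T(F) = 5*F²
T(q)²*O(B(-1), -1) = (5*(-6)²)²*(-3) = (5*36)²*(-3) = 180²*(-3) = 32400*(-3) = -97200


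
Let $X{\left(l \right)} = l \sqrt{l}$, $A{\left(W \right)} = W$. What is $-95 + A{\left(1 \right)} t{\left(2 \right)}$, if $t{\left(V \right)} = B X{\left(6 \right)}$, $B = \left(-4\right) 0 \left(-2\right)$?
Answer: $-95$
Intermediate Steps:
$B = 0$ ($B = 0 \left(-2\right) = 0$)
$X{\left(l \right)} = l^{\frac{3}{2}}$
$t{\left(V \right)} = 0$ ($t{\left(V \right)} = 0 \cdot 6^{\frac{3}{2}} = 0 \cdot 6 \sqrt{6} = 0$)
$-95 + A{\left(1 \right)} t{\left(2 \right)} = -95 + 1 \cdot 0 = -95 + 0 = -95$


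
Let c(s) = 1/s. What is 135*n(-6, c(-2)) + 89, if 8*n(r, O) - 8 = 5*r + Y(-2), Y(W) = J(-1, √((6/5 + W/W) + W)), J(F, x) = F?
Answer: -2393/8 ≈ -299.13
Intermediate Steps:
Y(W) = -1
n(r, O) = 7/8 + 5*r/8 (n(r, O) = 1 + (5*r - 1)/8 = 1 + (-1 + 5*r)/8 = 1 + (-⅛ + 5*r/8) = 7/8 + 5*r/8)
135*n(-6, c(-2)) + 89 = 135*(7/8 + (5/8)*(-6)) + 89 = 135*(7/8 - 15/4) + 89 = 135*(-23/8) + 89 = -3105/8 + 89 = -2393/8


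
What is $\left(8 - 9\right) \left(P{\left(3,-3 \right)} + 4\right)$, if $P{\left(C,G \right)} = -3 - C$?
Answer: $2$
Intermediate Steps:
$\left(8 - 9\right) \left(P{\left(3,-3 \right)} + 4\right) = \left(8 - 9\right) \left(\left(-3 - 3\right) + 4\right) = - (\left(-3 - 3\right) + 4) = - (-6 + 4) = \left(-1\right) \left(-2\right) = 2$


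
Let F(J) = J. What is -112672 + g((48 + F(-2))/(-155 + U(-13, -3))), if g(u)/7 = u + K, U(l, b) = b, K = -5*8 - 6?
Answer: -8926687/79 ≈ -1.1300e+5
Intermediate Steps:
K = -46 (K = -40 - 6 = -46)
g(u) = -322 + 7*u (g(u) = 7*(u - 46) = 7*(-46 + u) = -322 + 7*u)
-112672 + g((48 + F(-2))/(-155 + U(-13, -3))) = -112672 + (-322 + 7*((48 - 2)/(-155 - 3))) = -112672 + (-322 + 7*(46/(-158))) = -112672 + (-322 + 7*(46*(-1/158))) = -112672 + (-322 + 7*(-23/79)) = -112672 + (-322 - 161/79) = -112672 - 25599/79 = -8926687/79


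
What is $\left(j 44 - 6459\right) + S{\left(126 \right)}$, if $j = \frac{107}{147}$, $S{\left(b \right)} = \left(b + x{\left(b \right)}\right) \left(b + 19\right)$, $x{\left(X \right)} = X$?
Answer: $\frac{4426615}{147} \approx 30113.0$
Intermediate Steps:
$S{\left(b \right)} = 2 b \left(19 + b\right)$ ($S{\left(b \right)} = \left(b + b\right) \left(b + 19\right) = 2 b \left(19 + b\right)$)
$j = \frac{107}{147}$ ($j = 107 \cdot \frac{1}{147} = \frac{107}{147} \approx 0.72789$)
$\left(j 44 - 6459\right) + S{\left(126 \right)} = \left(\frac{107}{147} \cdot 44 - 6459\right) + 2 \cdot 126 \left(19 + 126\right) = \left(\frac{4708}{147} - 6459\right) + 2 \cdot 126 \cdot 145 = - \frac{944765}{147} + 36540 = \frac{4426615}{147}$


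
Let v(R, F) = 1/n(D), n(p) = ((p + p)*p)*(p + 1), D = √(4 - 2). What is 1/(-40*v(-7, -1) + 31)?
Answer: 41/1481 + 10*√2/1481 ≈ 0.037233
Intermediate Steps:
D = √2 ≈ 1.4142
n(p) = 2*p²*(1 + p) (n(p) = ((2*p)*p)*(1 + p) = (2*p²)*(1 + p) = 2*p²*(1 + p))
v(R, F) = 1/(4 + 4*√2) (v(R, F) = 1/(2*(√2)²*(1 + √2)) = 1/(2*2*(1 + √2)) = 1/(4 + 4*√2))
1/(-40*v(-7, -1) + 31) = 1/(-40*(-¼ + √2/4) + 31) = 1/((10 - 10*√2) + 31) = 1/(41 - 10*√2)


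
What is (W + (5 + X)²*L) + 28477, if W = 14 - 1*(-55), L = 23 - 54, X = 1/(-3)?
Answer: 250838/9 ≈ 27871.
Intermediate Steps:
X = -⅓ ≈ -0.33333
L = -31
W = 69 (W = 14 + 55 = 69)
(W + (5 + X)²*L) + 28477 = (69 + (5 - ⅓)²*(-31)) + 28477 = (69 + (14/3)²*(-31)) + 28477 = (69 + (196/9)*(-31)) + 28477 = (69 - 6076/9) + 28477 = -5455/9 + 28477 = 250838/9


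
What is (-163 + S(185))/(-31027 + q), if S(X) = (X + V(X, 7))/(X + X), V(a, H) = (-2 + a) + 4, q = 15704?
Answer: 29969/2834755 ≈ 0.010572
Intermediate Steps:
V(a, H) = 2 + a
S(X) = (2 + 2*X)/(2*X) (S(X) = (X + (2 + X))/(X + X) = (2 + 2*X)/((2*X)) = (2 + 2*X)*(1/(2*X)) = (2 + 2*X)/(2*X))
(-163 + S(185))/(-31027 + q) = (-163 + (1 + 185)/185)/(-31027 + 15704) = (-163 + (1/185)*186)/(-15323) = (-163 + 186/185)*(-1/15323) = -29969/185*(-1/15323) = 29969/2834755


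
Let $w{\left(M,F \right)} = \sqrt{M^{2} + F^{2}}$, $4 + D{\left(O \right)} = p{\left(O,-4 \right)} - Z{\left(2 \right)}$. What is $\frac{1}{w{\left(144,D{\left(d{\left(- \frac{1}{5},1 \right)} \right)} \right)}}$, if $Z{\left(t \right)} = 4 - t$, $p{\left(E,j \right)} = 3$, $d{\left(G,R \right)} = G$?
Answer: $\frac{\sqrt{2305}}{6915} \approx 0.0069429$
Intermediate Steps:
$D{\left(O \right)} = -3$ ($D{\left(O \right)} = -4 + \left(3 - \left(4 - 2\right)\right) = -4 + \left(3 - 2\right) = -4 + 1 = -3$)
$w{\left(M,F \right)} = \sqrt{F^{2} + M^{2}}$
$\frac{1}{w{\left(144,D{\left(d{\left(- \frac{1}{5},1 \right)} \right)} \right)}} = \frac{1}{\sqrt{\left(-3\right)^{2} + 144^{2}}} = \frac{1}{\sqrt{9 + 20736}} = \frac{1}{\sqrt{20745}} = \frac{1}{3 \sqrt{2305}} = \frac{\sqrt{2305}}{6915}$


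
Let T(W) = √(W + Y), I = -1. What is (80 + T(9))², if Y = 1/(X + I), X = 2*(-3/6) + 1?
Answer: 6408 + 320*√2 ≈ 6860.5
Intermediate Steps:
X = 0 (X = 2*(-3*⅙) + 1 = 2*(-½) + 1 = -1 + 1 = 0)
Y = -1 (Y = 1/(0 - 1) = 1/(-1) = -1)
T(W) = √(-1 + W) (T(W) = √(W - 1) = √(-1 + W))
(80 + T(9))² = (80 + √(-1 + 9))² = (80 + √8)² = (80 + 2*√2)²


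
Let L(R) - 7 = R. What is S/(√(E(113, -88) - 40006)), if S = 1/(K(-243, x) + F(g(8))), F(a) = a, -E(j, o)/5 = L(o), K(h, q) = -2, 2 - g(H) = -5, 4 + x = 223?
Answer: -I/995 ≈ -0.001005*I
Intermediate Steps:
x = 219 (x = -4 + 223 = 219)
g(H) = 7 (g(H) = 2 - 1*(-5) = 2 + 5 = 7)
L(R) = 7 + R
E(j, o) = -35 - 5*o (E(j, o) = -5*(7 + o) = -35 - 5*o)
S = ⅕ (S = 1/(-2 + 7) = 1/5 = ⅕ ≈ 0.20000)
S/(√(E(113, -88) - 40006)) = 1/(5*(√((-35 - 5*(-88)) - 40006))) = 1/(5*(√((-35 + 440) - 40006))) = 1/(5*(√(405 - 40006))) = 1/(5*(√(-39601))) = 1/(5*((199*I))) = (-I/199)/5 = -I/995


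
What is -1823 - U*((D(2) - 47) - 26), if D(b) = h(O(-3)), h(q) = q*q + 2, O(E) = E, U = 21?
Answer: -521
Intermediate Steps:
h(q) = 2 + q² (h(q) = q² + 2 = 2 + q²)
D(b) = 11 (D(b) = 2 + (-3)² = 2 + 9 = 11)
-1823 - U*((D(2) - 47) - 26) = -1823 - 21*((11 - 47) - 26) = -1823 - 21*(-36 - 26) = -1823 - 21*(-62) = -1823 - 1*(-1302) = -1823 + 1302 = -521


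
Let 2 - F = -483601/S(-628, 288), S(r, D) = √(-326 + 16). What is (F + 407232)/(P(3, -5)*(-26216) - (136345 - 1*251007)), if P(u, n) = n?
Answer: 203617/122871 - 483601*I*√310/76180020 ≈ 1.6572 - 0.11177*I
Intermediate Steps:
S(r, D) = I*√310 (S(r, D) = √(-310) = I*√310)
F = 2 - 483601*I*√310/310 (F = 2 - (-483601)/(I*√310) = 2 - (-483601)*(-I*√310/310) = 2 - 483601*I*√310/310 ≈ 2.0 - 27467.0*I)
(F + 407232)/(P(3, -5)*(-26216) - (136345 - 1*251007)) = ((2 - 483601*I*√310/310) + 407232)/(-5*(-26216) - (136345 - 1*251007)) = (407234 - 483601*I*√310/310)/(131080 - (136345 - 251007)) = (407234 - 483601*I*√310/310)/(131080 - 1*(-114662)) = (407234 - 483601*I*√310/310)/(131080 + 114662) = (407234 - 483601*I*√310/310)/245742 = (407234 - 483601*I*√310/310)*(1/245742) = 203617/122871 - 483601*I*√310/76180020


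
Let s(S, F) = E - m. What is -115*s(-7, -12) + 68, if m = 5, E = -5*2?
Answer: 1793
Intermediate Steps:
E = -10
s(S, F) = -15 (s(S, F) = -10 - 1*5 = -10 - 5 = -15)
-115*s(-7, -12) + 68 = -115*(-15) + 68 = 1725 + 68 = 1793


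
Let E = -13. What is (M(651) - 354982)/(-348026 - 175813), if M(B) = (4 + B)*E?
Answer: 363497/523839 ≈ 0.69391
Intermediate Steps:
M(B) = -52 - 13*B (M(B) = (4 + B)*(-13) = -52 - 13*B)
(M(651) - 354982)/(-348026 - 175813) = ((-52 - 13*651) - 354982)/(-348026 - 175813) = ((-52 - 8463) - 354982)/(-523839) = (-8515 - 354982)*(-1/523839) = -363497*(-1/523839) = 363497/523839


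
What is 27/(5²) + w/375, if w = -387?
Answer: 6/125 ≈ 0.048000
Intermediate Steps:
27/(5²) + w/375 = 27/(5²) - 387/375 = 27/25 - 387*1/375 = 27*(1/25) - 129/125 = 27/25 - 129/125 = 6/125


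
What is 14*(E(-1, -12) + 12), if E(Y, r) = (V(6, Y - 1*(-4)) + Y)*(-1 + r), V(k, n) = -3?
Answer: 896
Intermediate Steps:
E(Y, r) = (-1 + r)*(-3 + Y) (E(Y, r) = (-3 + Y)*(-1 + r) = (-1 + r)*(-3 + Y))
14*(E(-1, -12) + 12) = 14*((3 - 1*(-1) - 3*(-12) - 1*(-12)) + 12) = 14*((3 + 1 + 36 + 12) + 12) = 14*(52 + 12) = 14*64 = 896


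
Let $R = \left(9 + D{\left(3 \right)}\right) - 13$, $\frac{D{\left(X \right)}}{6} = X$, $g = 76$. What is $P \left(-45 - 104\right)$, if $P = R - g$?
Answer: $9238$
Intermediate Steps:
$D{\left(X \right)} = 6 X$
$R = 14$ ($R = \left(9 + 6 \cdot 3\right) - 13 = \left(9 + 18\right) - 13 = 27 - 13 = 14$)
$P = -62$ ($P = 14 - 76 = -62$)
$P \left(-45 - 104\right) = - 62 \left(-45 - 104\right) = \left(-62\right) \left(-149\right) = 9238$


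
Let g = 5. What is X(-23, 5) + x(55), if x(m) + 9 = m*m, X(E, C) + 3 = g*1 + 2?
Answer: 3020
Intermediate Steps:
X(E, C) = 4 (X(E, C) = -3 + (5*1 + 2) = -3 + (5 + 2) = -3 + 7 = 4)
x(m) = -9 + m² (x(m) = -9 + m*m = -9 + m²)
X(-23, 5) + x(55) = 4 + (-9 + 55²) = 4 + (-9 + 3025) = 4 + 3016 = 3020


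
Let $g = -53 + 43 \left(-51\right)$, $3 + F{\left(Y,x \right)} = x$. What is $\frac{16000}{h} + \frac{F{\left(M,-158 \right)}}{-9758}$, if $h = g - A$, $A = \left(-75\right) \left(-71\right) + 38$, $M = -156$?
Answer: $- \frac{22128993}{10606946} \approx -2.0863$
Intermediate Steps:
$F{\left(Y,x \right)} = -3 + x$
$g = -2246$ ($g = -53 - 2193 = -2246$)
$A = 5363$ ($A = 5325 + 38 = 5363$)
$h = -7609$ ($h = -2246 - 5363 = -7609$)
$\frac{16000}{h} + \frac{F{\left(M,-158 \right)}}{-9758} = \frac{16000}{-7609} + \frac{-3 - 158}{-9758} = 16000 \left(- \frac{1}{7609}\right) - - \frac{23}{1394} = - \frac{16000}{7609} + \frac{23}{1394} = - \frac{22128993}{10606946}$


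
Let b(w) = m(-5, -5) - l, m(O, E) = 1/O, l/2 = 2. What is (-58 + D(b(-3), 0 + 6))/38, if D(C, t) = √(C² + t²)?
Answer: -29/19 + 3*√149/190 ≈ -1.3336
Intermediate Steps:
l = 4 (l = 2*2 = 4)
b(w) = -21/5 (b(w) = 1/(-5) - 1*4 = -⅕ - 4 = -21/5)
(-58 + D(b(-3), 0 + 6))/38 = (-58 + √((-21/5)² + (0 + 6)²))/38 = (-58 + √(441/25 + 6²))*(1/38) = (-58 + √(441/25 + 36))*(1/38) = (-58 + √(1341/25))*(1/38) = (-58 + 3*√149/5)*(1/38) = -29/19 + 3*√149/190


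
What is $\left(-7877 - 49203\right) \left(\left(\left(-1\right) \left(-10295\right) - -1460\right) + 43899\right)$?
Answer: $-3176730320$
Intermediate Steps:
$\left(-7877 - 49203\right) \left(\left(\left(-1\right) \left(-10295\right) - -1460\right) + 43899\right) = - 57080 \left(\left(10295 + 1460\right) + 43899\right) = - 57080 \left(11755 + 43899\right) = \left(-57080\right) 55654 = -3176730320$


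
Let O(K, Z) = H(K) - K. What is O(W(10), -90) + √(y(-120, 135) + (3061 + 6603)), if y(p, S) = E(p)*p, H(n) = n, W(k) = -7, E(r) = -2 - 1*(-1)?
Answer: 2*√2446 ≈ 98.914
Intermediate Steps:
E(r) = -1 (E(r) = -2 + 1 = -1)
y(p, S) = -p
O(K, Z) = 0 (O(K, Z) = K - K = 0)
O(W(10), -90) + √(y(-120, 135) + (3061 + 6603)) = 0 + √(-1*(-120) + (3061 + 6603)) = 0 + √(120 + 9664) = 0 + √9784 = 0 + 2*√2446 = 2*√2446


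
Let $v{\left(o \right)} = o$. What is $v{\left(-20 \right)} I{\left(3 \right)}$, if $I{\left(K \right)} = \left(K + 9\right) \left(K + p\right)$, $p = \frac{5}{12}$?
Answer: $-820$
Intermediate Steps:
$p = \frac{5}{12}$ ($p = 5 \cdot \frac{1}{12} = \frac{5}{12} \approx 0.41667$)
$I{\left(K \right)} = \left(9 + K\right) \left(\frac{5}{12} + K\right)$ ($I{\left(K \right)} = \left(K + 9\right) \left(K + \frac{5}{12}\right) = \left(9 + K\right) \left(\frac{5}{12} + K\right)$)
$v{\left(-20 \right)} I{\left(3 \right)} = - 20 \left(\frac{15}{4} + 3^{2} + \frac{113}{12} \cdot 3\right) = - 20 \left(\frac{15}{4} + 9 + \frac{113}{4}\right) = \left(-20\right) 41 = -820$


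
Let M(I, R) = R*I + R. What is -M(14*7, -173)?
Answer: 17127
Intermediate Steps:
M(I, R) = R + I*R (M(I, R) = I*R + R = R + I*R)
-M(14*7, -173) = -(-173)*(1 + 14*7) = -(-173)*(1 + 98) = -(-173)*99 = -1*(-17127) = 17127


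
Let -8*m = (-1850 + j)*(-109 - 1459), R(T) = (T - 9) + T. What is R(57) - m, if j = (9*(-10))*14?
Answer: 609665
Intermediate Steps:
R(T) = -9 + 2*T (R(T) = (-9 + T) + T = -9 + 2*T)
j = -1260 (j = -90*14 = -1260)
m = -609560 (m = -(-1850 - 1260)*(-109 - 1459)/8 = -(-1555)*(-1568)/4 = -⅛*4876480 = -609560)
R(57) - m = (-9 + 2*57) - 1*(-609560) = (-9 + 114) + 609560 = 105 + 609560 = 609665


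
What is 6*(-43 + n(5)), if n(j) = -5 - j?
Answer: -318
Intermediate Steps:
6*(-43 + n(5)) = 6*(-43 + (-5 - 1*5)) = 6*(-43 + (-5 - 5)) = 6*(-43 - 10) = 6*(-53) = -318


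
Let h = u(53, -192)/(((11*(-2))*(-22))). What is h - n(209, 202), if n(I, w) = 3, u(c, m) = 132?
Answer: -30/11 ≈ -2.7273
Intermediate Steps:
h = 3/11 (h = 132/(((11*(-2))*(-22))) = 132/((-22*(-22))) = 132/484 = 132*(1/484) = 3/11 ≈ 0.27273)
h - n(209, 202) = 3/11 - 1*3 = 3/11 - 3 = -30/11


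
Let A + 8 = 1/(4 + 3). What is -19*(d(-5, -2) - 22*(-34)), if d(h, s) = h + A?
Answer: -97774/7 ≈ -13968.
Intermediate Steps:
A = -55/7 (A = -8 + 1/(4 + 3) = -8 + 1/7 = -8 + ⅐ = -55/7 ≈ -7.8571)
d(h, s) = -55/7 + h (d(h, s) = h - 55/7 = -55/7 + h)
-19*(d(-5, -2) - 22*(-34)) = -19*((-55/7 - 5) - 22*(-34)) = -19*(-90/7 + 748) = -19*5146/7 = -97774/7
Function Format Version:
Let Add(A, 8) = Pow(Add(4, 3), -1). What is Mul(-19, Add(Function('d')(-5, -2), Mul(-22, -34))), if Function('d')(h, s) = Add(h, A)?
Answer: Rational(-97774, 7) ≈ -13968.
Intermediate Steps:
A = Rational(-55, 7) (A = Add(-8, Pow(Add(4, 3), -1)) = Add(-8, Pow(7, -1)) = Add(-8, Rational(1, 7)) = Rational(-55, 7) ≈ -7.8571)
Function('d')(h, s) = Add(Rational(-55, 7), h) (Function('d')(h, s) = Add(h, Rational(-55, 7)) = Add(Rational(-55, 7), h))
Mul(-19, Add(Function('d')(-5, -2), Mul(-22, -34))) = Mul(-19, Add(Add(Rational(-55, 7), -5), Mul(-22, -34))) = Mul(-19, Add(Rational(-90, 7), 748)) = Mul(-19, Rational(5146, 7)) = Rational(-97774, 7)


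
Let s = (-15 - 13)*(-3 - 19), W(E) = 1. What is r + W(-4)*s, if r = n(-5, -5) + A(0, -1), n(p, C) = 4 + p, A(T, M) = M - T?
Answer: 614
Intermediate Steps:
s = 616 (s = -28*(-22) = 616)
r = -2 (r = (4 - 5) + (-1 - 1*0) = -1 + (-1 + 0) = -1 - 1 = -2)
r + W(-4)*s = -2 + 1*616 = -2 + 616 = 614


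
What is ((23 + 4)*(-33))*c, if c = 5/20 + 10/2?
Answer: -18711/4 ≈ -4677.8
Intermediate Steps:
c = 21/4 (c = 5*(1/20) + 10*(½) = ¼ + 5 = 21/4 ≈ 5.2500)
((23 + 4)*(-33))*c = ((23 + 4)*(-33))*(21/4) = (27*(-33))*(21/4) = -891*21/4 = -18711/4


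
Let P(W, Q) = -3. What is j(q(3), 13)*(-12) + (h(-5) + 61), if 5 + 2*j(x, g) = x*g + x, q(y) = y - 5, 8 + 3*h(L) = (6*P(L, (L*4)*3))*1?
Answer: 751/3 ≈ 250.33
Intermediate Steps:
h(L) = -26/3 (h(L) = -8/3 + ((6*(-3))*1)/3 = -8/3 + (-18*1)/3 = -8/3 + (⅓)*(-18) = -8/3 - 6 = -26/3)
q(y) = -5 + y
j(x, g) = -5/2 + x/2 + g*x/2 (j(x, g) = -5/2 + (x*g + x)/2 = -5/2 + (g*x + x)/2 = -5/2 + (x + g*x)/2 = -5/2 + (x/2 + g*x/2) = -5/2 + x/2 + g*x/2)
j(q(3), 13)*(-12) + (h(-5) + 61) = (-5/2 + (-5 + 3)/2 + (½)*13*(-5 + 3))*(-12) + (-26/3 + 61) = (-5/2 + (½)*(-2) + (½)*13*(-2))*(-12) + 157/3 = (-5/2 - 1 - 13)*(-12) + 157/3 = -33/2*(-12) + 157/3 = 198 + 157/3 = 751/3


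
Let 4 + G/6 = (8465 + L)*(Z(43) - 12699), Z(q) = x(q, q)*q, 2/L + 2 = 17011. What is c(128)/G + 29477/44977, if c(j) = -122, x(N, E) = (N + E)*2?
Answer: 67519971725639780/103024177135208907 ≈ 0.65538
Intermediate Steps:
L = 2/17009 (L = 2/(-2 + 17011) = 2/17009 ≈ 0.00011758)
x(N, E) = 2*E + 2*N (x(N, E) = (E + N)*2 = 2*E + 2*N)
Z(q) = 4*q**2 (Z(q) = (2*q + 2*q)*q = (4*q)*q = 4*q**2)
G = -4581193816182/17009 (G = -24 + 6*((8465 + 2/17009)*(4*43**2 - 12699)) = -24 + 6*(143981187*(4*1849 - 12699)/17009) = -24 + 6*(143981187*(7396 - 12699)/17009) = -24 + 6*((143981187/17009)*(-5303)) = -24 + 6*(-763532234661/17009) = -24 - 4581193407966/17009 = -4581193816182/17009 ≈ -2.6934e+8)
c(128)/G + 29477/44977 = -122/(-4581193816182/17009) + 29477/44977 = -122*(-17009/4581193816182) + 29477*(1/44977) = 1037549/2290596908091 + 29477/44977 = 67519971725639780/103024177135208907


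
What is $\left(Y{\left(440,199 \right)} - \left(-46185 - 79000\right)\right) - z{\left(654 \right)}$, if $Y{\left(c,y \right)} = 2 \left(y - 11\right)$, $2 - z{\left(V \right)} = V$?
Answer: $126213$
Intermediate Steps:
$z{\left(V \right)} = 2 - V$
$Y{\left(c,y \right)} = -22 + 2 y$ ($Y{\left(c,y \right)} = 2 \left(-11 + y\right) = -22 + 2 y$)
$\left(Y{\left(440,199 \right)} - \left(-46185 - 79000\right)\right) - z{\left(654 \right)} = \left(\left(-22 + 2 \cdot 199\right) - \left(-46185 - 79000\right)\right) - \left(2 - 654\right) = \left(\left(-22 + 398\right) - -125185\right) - \left(2 - 654\right) = \left(376 + 125185\right) - -652 = 125561 + 652 = 126213$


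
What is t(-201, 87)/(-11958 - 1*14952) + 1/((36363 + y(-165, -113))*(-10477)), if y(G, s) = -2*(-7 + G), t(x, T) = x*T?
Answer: 747237458387/1149891924610 ≈ 0.64983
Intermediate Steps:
t(x, T) = T*x
y(G, s) = 14 - 2*G
t(-201, 87)/(-11958 - 1*14952) + 1/((36363 + y(-165, -113))*(-10477)) = (87*(-201))/(-11958 - 1*14952) + 1/((36363 + (14 - 2*(-165)))*(-10477)) = -17487/(-11958 - 14952) - 1/10477/(36363 + (14 + 330)) = -17487/(-26910) - 1/10477/(36363 + 344) = -17487*(-1/26910) - 1/10477/36707 = 1943/2990 + (1/36707)*(-1/10477) = 1943/2990 - 1/384579239 = 747237458387/1149891924610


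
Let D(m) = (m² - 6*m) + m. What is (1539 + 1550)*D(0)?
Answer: 0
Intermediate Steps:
D(m) = m² - 5*m
(1539 + 1550)*D(0) = (1539 + 1550)*(0*(-5 + 0)) = 3089*(0*(-5)) = 3089*0 = 0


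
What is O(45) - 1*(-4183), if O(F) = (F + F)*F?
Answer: 8233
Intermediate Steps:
O(F) = 2*F² (O(F) = (2*F)*F = 2*F²)
O(45) - 1*(-4183) = 2*45² - 1*(-4183) = 2*2025 + 4183 = 4050 + 4183 = 8233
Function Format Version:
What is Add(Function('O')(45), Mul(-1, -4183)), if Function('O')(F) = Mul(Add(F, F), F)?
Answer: 8233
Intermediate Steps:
Function('O')(F) = Mul(2, Pow(F, 2)) (Function('O')(F) = Mul(Mul(2, F), F) = Mul(2, Pow(F, 2)))
Add(Function('O')(45), Mul(-1, -4183)) = Add(Mul(2, Pow(45, 2)), Mul(-1, -4183)) = Add(Mul(2, 2025), 4183) = Add(4050, 4183) = 8233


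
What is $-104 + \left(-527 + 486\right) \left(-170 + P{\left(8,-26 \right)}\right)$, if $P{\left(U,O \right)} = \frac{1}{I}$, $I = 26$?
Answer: $\frac{178475}{26} \approx 6864.4$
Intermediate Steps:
$P{\left(U,O \right)} = \frac{1}{26}$
$-104 + \left(-527 + 486\right) \left(-170 + P{\left(8,-26 \right)}\right) = -104 + \left(-527 + 486\right) \left(-170 + \frac{1}{26}\right) = -104 - - \frac{181179}{26} = -104 + \frac{181179}{26} = \frac{178475}{26}$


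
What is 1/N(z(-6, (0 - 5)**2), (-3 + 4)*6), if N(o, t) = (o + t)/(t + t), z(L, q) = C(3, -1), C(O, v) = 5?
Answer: 12/11 ≈ 1.0909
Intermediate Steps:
z(L, q) = 5
N(o, t) = (o + t)/(2*t) (N(o, t) = (o + t)/((2*t)) = (o + t)*(1/(2*t)) = (o + t)/(2*t))
1/N(z(-6, (0 - 5)**2), (-3 + 4)*6) = 1/((5 + (-3 + 4)*6)/(2*(((-3 + 4)*6)))) = 1/((5 + 1*6)/(2*((1*6)))) = 1/((1/2)*(5 + 6)/6) = 1/((1/2)*(1/6)*11) = 1/(11/12) = 12/11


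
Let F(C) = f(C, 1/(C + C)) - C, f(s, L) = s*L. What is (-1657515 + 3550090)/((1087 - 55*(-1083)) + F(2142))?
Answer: 3785150/117021 ≈ 32.346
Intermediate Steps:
f(s, L) = L*s
F(C) = ½ - C (F(C) = C/(C + C) - C = C/((2*C)) - C = (1/(2*C))*C - C = ½ - C)
(-1657515 + 3550090)/((1087 - 55*(-1083)) + F(2142)) = (-1657515 + 3550090)/((1087 - 55*(-1083)) + (½ - 1*2142)) = 1892575/((1087 + 59565) + (½ - 2142)) = 1892575/(60652 - 4283/2) = 1892575/(117021/2) = 1892575*(2/117021) = 3785150/117021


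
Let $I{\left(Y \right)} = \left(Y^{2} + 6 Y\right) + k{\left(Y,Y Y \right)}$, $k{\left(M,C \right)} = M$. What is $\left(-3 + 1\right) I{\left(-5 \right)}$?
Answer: $20$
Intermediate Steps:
$I{\left(Y \right)} = Y^{2} + 7 Y$ ($I{\left(Y \right)} = \left(Y^{2} + 6 Y\right) + Y = Y^{2} + 7 Y$)
$\left(-3 + 1\right) I{\left(-5 \right)} = \left(-3 + 1\right) \left(- 5 \left(7 - 5\right)\right) = - 2 \left(\left(-5\right) 2\right) = \left(-2\right) \left(-10\right) = 20$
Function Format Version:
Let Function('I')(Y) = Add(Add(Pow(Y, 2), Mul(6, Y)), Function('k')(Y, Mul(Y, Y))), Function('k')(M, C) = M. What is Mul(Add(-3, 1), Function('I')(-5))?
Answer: 20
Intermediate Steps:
Function('I')(Y) = Add(Pow(Y, 2), Mul(7, Y)) (Function('I')(Y) = Add(Add(Pow(Y, 2), Mul(6, Y)), Y) = Add(Pow(Y, 2), Mul(7, Y)))
Mul(Add(-3, 1), Function('I')(-5)) = Mul(Add(-3, 1), Mul(-5, Add(7, -5))) = Mul(-2, Mul(-5, 2)) = Mul(-2, -10) = 20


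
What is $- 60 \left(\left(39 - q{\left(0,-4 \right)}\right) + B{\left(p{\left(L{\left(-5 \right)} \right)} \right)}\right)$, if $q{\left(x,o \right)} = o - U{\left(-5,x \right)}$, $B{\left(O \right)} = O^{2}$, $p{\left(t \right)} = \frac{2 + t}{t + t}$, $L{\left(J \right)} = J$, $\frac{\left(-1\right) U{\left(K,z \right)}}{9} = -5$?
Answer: $- \frac{26427}{5} \approx -5285.4$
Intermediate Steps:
$U{\left(K,z \right)} = 45$ ($U{\left(K,z \right)} = \left(-9\right) \left(-5\right) = 45$)
$p{\left(t \right)} = \frac{2 + t}{2 t}$
$q{\left(x,o \right)} = -45 + o$ ($q{\left(x,o \right)} = o - 45 = -45 + o$)
$- 60 \left(\left(39 - q{\left(0,-4 \right)}\right) + B{\left(p{\left(L{\left(-5 \right)} \right)} \right)}\right) = - 60 \left(\left(39 - \left(-45 - 4\right)\right) + \left(\frac{2 - 5}{2 \left(-5\right)}\right)^{2}\right) = - 60 \left(\left(39 - -49\right) + \left(\frac{1}{2} \left(- \frac{1}{5}\right) \left(-3\right)\right)^{2}\right) = - 60 \left(\left(39 + 49\right) + \left(\frac{3}{10}\right)^{2}\right) = - 60 \left(88 + \frac{9}{100}\right) = \left(-60\right) \frac{8809}{100} = - \frac{26427}{5}$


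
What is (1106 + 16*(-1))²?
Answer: 1188100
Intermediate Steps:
(1106 + 16*(-1))² = (1106 - 16)² = 1090² = 1188100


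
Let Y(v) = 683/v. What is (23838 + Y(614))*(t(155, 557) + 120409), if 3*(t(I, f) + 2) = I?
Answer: 2644769103920/921 ≈ 2.8716e+9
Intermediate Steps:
t(I, f) = -2 + I/3
(23838 + Y(614))*(t(155, 557) + 120409) = (23838 + 683/614)*((-2 + (⅓)*155) + 120409) = (23838 + 683*(1/614))*((-2 + 155/3) + 120409) = (23838 + 683/614)*(149/3 + 120409) = (14637215/614)*(361376/3) = 2644769103920/921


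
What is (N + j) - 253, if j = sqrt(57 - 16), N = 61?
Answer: -192 + sqrt(41) ≈ -185.60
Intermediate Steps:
j = sqrt(41) ≈ 6.4031
(N + j) - 253 = (61 + sqrt(41)) - 253 = -192 + sqrt(41)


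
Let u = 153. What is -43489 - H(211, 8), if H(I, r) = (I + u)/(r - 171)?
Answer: -7088343/163 ≈ -43487.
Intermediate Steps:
H(I, r) = (153 + I)/(-171 + r) (H(I, r) = (I + 153)/(r - 171) = (153 + I)/(-171 + r))
-43489 - H(211, 8) = -43489 - (153 + 211)/(-171 + 8) = -43489 - 364/(-163) = -43489 - (-1)*364/163 = -43489 - 1*(-364/163) = -43489 + 364/163 = -7088343/163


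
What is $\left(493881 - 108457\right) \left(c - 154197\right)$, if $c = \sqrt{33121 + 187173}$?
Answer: $-59431224528 + 385424 \sqrt{220294} \approx -5.925 \cdot 10^{10}$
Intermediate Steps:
$c = \sqrt{220294} \approx 469.35$
$\left(493881 - 108457\right) \left(c - 154197\right) = \left(493881 - 108457\right) \left(\sqrt{220294} - 154197\right) = 385424 \left(-154197 + \sqrt{220294}\right) = -59431224528 + 385424 \sqrt{220294}$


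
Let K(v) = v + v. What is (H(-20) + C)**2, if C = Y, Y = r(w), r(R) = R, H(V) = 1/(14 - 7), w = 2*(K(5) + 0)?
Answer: 19881/49 ≈ 405.73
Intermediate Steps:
K(v) = 2*v
w = 20 (w = 2*(2*5 + 0) = 2*(10 + 0) = 2*10 = 20)
H(V) = 1/7
Y = 20
C = 20
(H(-20) + C)**2 = (1/7 + 20)**2 = (141/7)**2 = 19881/49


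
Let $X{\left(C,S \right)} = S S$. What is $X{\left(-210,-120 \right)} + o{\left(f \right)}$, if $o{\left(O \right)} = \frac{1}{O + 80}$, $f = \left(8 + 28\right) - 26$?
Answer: $\frac{1296001}{90} \approx 14400.0$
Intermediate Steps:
$X{\left(C,S \right)} = S^{2}$
$f = 10$ ($f = 36 - 26 = 10$)
$o{\left(O \right)} = \frac{1}{80 + O}$
$X{\left(-210,-120 \right)} + o{\left(f \right)} = \left(-120\right)^{2} + \frac{1}{80 + 10} = 14400 + \frac{1}{90} = \frac{1296001}{90}$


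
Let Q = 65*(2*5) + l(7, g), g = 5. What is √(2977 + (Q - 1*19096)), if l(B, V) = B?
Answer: 3*I*√1718 ≈ 124.35*I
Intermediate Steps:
Q = 657 (Q = 65*(2*5) + 7 = 65*10 + 7 = 650 + 7 = 657)
√(2977 + (Q - 1*19096)) = √(2977 + (657 - 1*19096)) = √(2977 + (657 - 19096)) = √(2977 - 18439) = √(-15462) = 3*I*√1718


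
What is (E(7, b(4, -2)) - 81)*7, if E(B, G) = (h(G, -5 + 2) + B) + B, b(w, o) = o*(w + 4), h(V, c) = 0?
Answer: -469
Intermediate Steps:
b(w, o) = o*(4 + w)
E(B, G) = 2*B (E(B, G) = (0 + B) + B = B + B = 2*B)
(E(7, b(4, -2)) - 81)*7 = (2*7 - 81)*7 = (14 - 81)*7 = -67*7 = -469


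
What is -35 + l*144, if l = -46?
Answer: -6659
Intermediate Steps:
-35 + l*144 = -35 - 46*144 = -35 - 6624 = -6659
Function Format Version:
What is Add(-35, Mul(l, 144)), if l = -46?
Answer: -6659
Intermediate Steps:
Add(-35, Mul(l, 144)) = Add(-35, Mul(-46, 144)) = Add(-35, -6624) = -6659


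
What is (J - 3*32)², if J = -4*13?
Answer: 21904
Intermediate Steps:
J = -52
(J - 3*32)² = (-52 - 3*32)² = (-52 - 96)² = (-148)² = 21904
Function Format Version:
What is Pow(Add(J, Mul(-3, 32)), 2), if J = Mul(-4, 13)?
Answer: 21904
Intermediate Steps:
J = -52
Pow(Add(J, Mul(-3, 32)), 2) = Pow(Add(-52, Mul(-3, 32)), 2) = Pow(Add(-52, -96), 2) = Pow(-148, 2) = 21904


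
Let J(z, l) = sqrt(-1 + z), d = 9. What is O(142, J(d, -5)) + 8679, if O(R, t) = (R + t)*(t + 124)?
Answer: 26295 + 532*sqrt(2) ≈ 27047.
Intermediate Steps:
O(R, t) = (124 + t)*(R + t) (O(R, t) = (R + t)*(124 + t) = (124 + t)*(R + t))
O(142, J(d, -5)) + 8679 = ((sqrt(-1 + 9))**2 + 124*142 + 124*sqrt(-1 + 9) + 142*sqrt(-1 + 9)) + 8679 = ((sqrt(8))**2 + 17608 + 124*sqrt(8) + 142*sqrt(8)) + 8679 = ((2*sqrt(2))**2 + 17608 + 124*(2*sqrt(2)) + 142*(2*sqrt(2))) + 8679 = (8 + 17608 + 248*sqrt(2) + 284*sqrt(2)) + 8679 = (17616 + 532*sqrt(2)) + 8679 = 26295 + 532*sqrt(2)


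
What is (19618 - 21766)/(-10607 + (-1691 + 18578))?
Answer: -537/1570 ≈ -0.34204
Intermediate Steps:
(19618 - 21766)/(-10607 + (-1691 + 18578)) = -2148/(-10607 + 16887) = -2148/6280 = -2148*1/6280 = -537/1570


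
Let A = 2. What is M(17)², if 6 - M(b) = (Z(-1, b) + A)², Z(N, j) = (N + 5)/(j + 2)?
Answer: 161604/130321 ≈ 1.2400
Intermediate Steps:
Z(N, j) = (5 + N)/(2 + j)
M(b) = 6 - (2 + 4/(2 + b))² (M(b) = 6 - ((5 - 1)/(2 + b) + 2)² = 6 - (4/(2 + b) + 2)² = 6 - (2 + 4/(2 + b))²)
M(17)² = (6 - 4*(4 + 17)²/(2 + 17)²)² = (6 - 4*21²/19²)² = (6 - 4*1/361*441)² = (6 - 1764/361)² = (402/361)² = 161604/130321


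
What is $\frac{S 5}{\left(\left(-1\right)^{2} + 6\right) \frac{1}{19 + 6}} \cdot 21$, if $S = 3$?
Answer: $1125$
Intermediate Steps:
$\frac{S 5}{\left(\left(-1\right)^{2} + 6\right) \frac{1}{19 + 6}} \cdot 21 = \frac{3 \cdot 5}{\left(\left(-1\right)^{2} + 6\right) \frac{1}{19 + 6}} \cdot 21 = \frac{15}{\left(1 + 6\right) \frac{1}{25}} \cdot 21 = \frac{15}{7 \cdot \frac{1}{25}} \cdot 21 = \frac{15}{\frac{7}{25}} \cdot 21 = 15 \cdot \frac{25}{7} \cdot 21 = \frac{375}{7} \cdot 21 = 1125$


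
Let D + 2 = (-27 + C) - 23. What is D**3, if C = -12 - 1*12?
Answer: -438976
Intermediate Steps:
C = -24 (C = -12 - 12 = -24)
D = -76 (D = -2 + ((-27 - 24) - 23) = -2 + (-51 - 23) = -2 - 74 = -76)
D**3 = (-76)**3 = -438976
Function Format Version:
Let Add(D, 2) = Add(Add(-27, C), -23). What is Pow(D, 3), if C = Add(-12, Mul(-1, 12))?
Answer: -438976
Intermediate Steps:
C = -24 (C = Add(-12, -12) = -24)
D = -76 (D = Add(-2, Add(Add(-27, -24), -23)) = Add(-2, Add(-51, -23)) = Add(-2, -74) = -76)
Pow(D, 3) = Pow(-76, 3) = -438976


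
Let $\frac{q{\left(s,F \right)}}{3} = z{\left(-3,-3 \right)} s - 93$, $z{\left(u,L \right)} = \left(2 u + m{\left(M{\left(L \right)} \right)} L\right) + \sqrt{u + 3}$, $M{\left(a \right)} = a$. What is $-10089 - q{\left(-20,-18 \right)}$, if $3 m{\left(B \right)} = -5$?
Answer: $-9870$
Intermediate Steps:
$m{\left(B \right)} = - \frac{5}{3}$ ($m{\left(B \right)} = \frac{1}{3} \left(-5\right) = - \frac{5}{3}$)
$z{\left(u,L \right)} = \sqrt{3 + u} + 2 u - \frac{5 L}{3}$ ($z{\left(u,L \right)} = \left(2 u - \frac{5 L}{3}\right) + \sqrt{u + 3} = \left(2 u - \frac{5 L}{3}\right) + \sqrt{3 + u} = \sqrt{3 + u} + 2 u - \frac{5 L}{3}$)
$q{\left(s,F \right)} = -279 - 3 s$ ($q{\left(s,F \right)} = 3 \left(\left(\sqrt{3 - 3} + 2 \left(-3\right) - -5\right) s - 93\right) = 3 \left(\left(\sqrt{0} - 6 + 5\right) s - 93\right) = 3 \left(\left(0 - 6 + 5\right) s - 93\right) = 3 \left(- s - 93\right) = 3 \left(-93 - s\right) = -279 - 3 s$)
$-10089 - q{\left(-20,-18 \right)} = -10089 - \left(-279 - -60\right) = -10089 - \left(-279 + 60\right) = -10089 - -219 = -10089 + 219 = -9870$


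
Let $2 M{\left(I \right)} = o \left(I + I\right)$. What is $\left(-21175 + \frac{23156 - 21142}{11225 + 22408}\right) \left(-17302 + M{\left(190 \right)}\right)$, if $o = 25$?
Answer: $\frac{2979747568024}{11211} \approx 2.6579 \cdot 10^{8}$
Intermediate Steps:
$M{\left(I \right)} = 25 I$ ($M{\left(I \right)} = \frac{25 \left(I + I\right)}{2} = \frac{25 \cdot 2 I}{2} = \frac{50 I}{2} = 25 I$)
$\left(-21175 + \frac{23156 - 21142}{11225 + 22408}\right) \left(-17302 + M{\left(190 \right)}\right) = \left(-21175 + \frac{23156 - 21142}{11225 + 22408}\right) \left(-17302 + 25 \cdot 190\right) = \left(-21175 + \frac{2014}{33633}\right) \left(-17302 + 4750\right) = \left(-21175 + 2014 \cdot \frac{1}{33633}\right) \left(-12552\right) = \left(-21175 + \frac{2014}{33633}\right) \left(-12552\right) = \left(- \frac{712176761}{33633}\right) \left(-12552\right) = \frac{2979747568024}{11211}$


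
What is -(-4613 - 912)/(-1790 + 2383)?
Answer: 5525/593 ≈ 9.3170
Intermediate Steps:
-(-4613 - 912)/(-1790 + 2383) = -(-5525)/593 = -1*(-5525/593) = 5525/593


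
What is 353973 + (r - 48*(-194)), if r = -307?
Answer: 362978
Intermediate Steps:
353973 + (r - 48*(-194)) = 353973 + (-307 - 48*(-194)) = 353973 + (-307 + 9312) = 353973 + 9005 = 362978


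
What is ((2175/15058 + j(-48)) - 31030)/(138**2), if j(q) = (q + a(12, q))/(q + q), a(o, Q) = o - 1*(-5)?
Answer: -22427649721/13764698496 ≈ -1.6294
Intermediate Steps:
a(o, Q) = 5 + o (a(o, Q) = o + 5 = 5 + o)
j(q) = (17 + q)/(2*q) (j(q) = (q + (5 + 12))/(q + q) = (q + 17)/((2*q)) = (17 + q)*(1/(2*q)) = (17 + q)/(2*q))
((2175/15058 + j(-48)) - 31030)/(138**2) = ((2175/15058 + (1/2)*(17 - 48)/(-48)) - 31030)/(138**2) = ((2175*(1/15058) + (1/2)*(-1/48)*(-31)) - 31030)/19044 = ((2175/15058 + 31/96) - 31030)*(1/19044) = (337799/722784 - 31030)*(1/19044) = -22427649721/722784*1/19044 = -22427649721/13764698496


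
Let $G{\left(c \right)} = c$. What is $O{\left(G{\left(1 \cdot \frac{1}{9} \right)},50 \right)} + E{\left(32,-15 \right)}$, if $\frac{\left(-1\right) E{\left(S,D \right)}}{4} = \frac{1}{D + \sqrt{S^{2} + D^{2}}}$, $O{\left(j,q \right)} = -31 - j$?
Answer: $- \frac{71815}{2304} - \frac{\sqrt{1249}}{256} \approx -31.308$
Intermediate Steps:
$E{\left(S,D \right)} = - \frac{4}{D + \sqrt{D^{2} + S^{2}}}$ ($E{\left(S,D \right)} = - \frac{4}{D + \sqrt{S^{2} + D^{2}}} = - \frac{4}{D + \sqrt{D^{2} + S^{2}}}$)
$O{\left(G{\left(1 \cdot \frac{1}{9} \right)},50 \right)} + E{\left(32,-15 \right)} = \left(-31 - 1 \cdot \frac{1}{9}\right) - \frac{4}{-15 + \sqrt{\left(-15\right)^{2} + 32^{2}}} = \left(-31 - 1 \cdot \frac{1}{9}\right) - \frac{4}{-15 + \sqrt{225 + 1024}} = \left(-31 - \frac{1}{9}\right) - \frac{4}{-15 + \sqrt{1249}} = - \frac{280}{9} - \frac{4}{-15 + \sqrt{1249}}$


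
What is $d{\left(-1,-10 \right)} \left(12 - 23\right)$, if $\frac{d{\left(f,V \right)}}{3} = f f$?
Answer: $-33$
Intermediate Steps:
$d{\left(f,V \right)} = 3 f^{2}$ ($d{\left(f,V \right)} = 3 f f = 3 f^{2}$)
$d{\left(-1,-10 \right)} \left(12 - 23\right) = 3 \left(-1\right)^{2} \left(12 - 23\right) = 3 \cdot 1 \left(-11\right) = 3 \left(-11\right) = -33$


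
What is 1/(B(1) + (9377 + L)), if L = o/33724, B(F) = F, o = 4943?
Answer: 33724/316268615 ≈ 0.00010663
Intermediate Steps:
L = 4943/33724 ≈ 0.14657
1/(B(1) + (9377 + L)) = 1/(1 + (9377 + 4943/33724)) = 1/(1 + 316234891/33724) = 1/(316268615/33724) = 33724/316268615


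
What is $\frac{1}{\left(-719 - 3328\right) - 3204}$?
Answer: $- \frac{1}{7251} \approx -0.00013791$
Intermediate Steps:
$\frac{1}{\left(-719 - 3328\right) - 3204} = \frac{1}{-4047 - 3204} = \frac{1}{-7251} = - \frac{1}{7251}$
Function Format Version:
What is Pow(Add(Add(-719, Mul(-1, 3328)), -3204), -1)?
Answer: Rational(-1, 7251) ≈ -0.00013791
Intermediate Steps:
Pow(Add(Add(-719, Mul(-1, 3328)), -3204), -1) = Pow(Add(Add(-719, -3328), -3204), -1) = Pow(Add(-4047, -3204), -1) = Pow(-7251, -1) = Rational(-1, 7251)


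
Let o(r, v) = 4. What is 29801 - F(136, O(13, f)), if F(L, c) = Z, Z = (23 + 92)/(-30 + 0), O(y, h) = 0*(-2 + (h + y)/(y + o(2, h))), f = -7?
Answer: 178829/6 ≈ 29805.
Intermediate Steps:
O(y, h) = 0 (O(y, h) = 0*(-2 + (h + y)/(y + 4)) = 0*(-2 + (h + y)/(4 + y)) = 0)
Z = -23/6 (Z = 115/(-30) = 115*(-1/30) = -23/6 ≈ -3.8333)
F(L, c) = -23/6
29801 - F(136, O(13, f)) = 29801 - 1*(-23/6) = 29801 + 23/6 = 178829/6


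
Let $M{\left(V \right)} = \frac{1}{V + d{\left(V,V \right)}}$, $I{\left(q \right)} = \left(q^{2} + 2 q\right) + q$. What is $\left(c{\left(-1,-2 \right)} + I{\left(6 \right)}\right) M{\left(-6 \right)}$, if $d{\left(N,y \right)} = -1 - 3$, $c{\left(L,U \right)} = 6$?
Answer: $-6$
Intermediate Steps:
$d{\left(N,y \right)} = -4$ ($d{\left(N,y \right)} = -1 - 3 = -4$)
$I{\left(q \right)} = q^{2} + 3 q$
$M{\left(V \right)} = \frac{1}{-4 + V}$ ($M{\left(V \right)} = \frac{1}{V - 4} = \frac{1}{-4 + V}$)
$\left(c{\left(-1,-2 \right)} + I{\left(6 \right)}\right) M{\left(-6 \right)} = \frac{6 + 6 \left(3 + 6\right)}{-4 - 6} = \frac{6 + 6 \cdot 9}{-10} = \left(6 + 54\right) \left(- \frac{1}{10}\right) = 60 \left(- \frac{1}{10}\right) = -6$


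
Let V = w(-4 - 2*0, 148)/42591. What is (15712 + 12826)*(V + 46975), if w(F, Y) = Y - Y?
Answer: 1340572550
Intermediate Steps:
w(F, Y) = 0
V = 0 (V = 0/42591 = 0*(1/42591) = 0)
(15712 + 12826)*(V + 46975) = (15712 + 12826)*(0 + 46975) = 28538*46975 = 1340572550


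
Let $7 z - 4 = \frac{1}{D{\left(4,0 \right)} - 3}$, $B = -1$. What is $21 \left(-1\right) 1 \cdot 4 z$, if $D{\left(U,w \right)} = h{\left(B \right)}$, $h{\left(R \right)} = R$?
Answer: $-45$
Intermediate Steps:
$D{\left(U,w \right)} = -1$
$z = \frac{15}{28}$ ($z = \frac{4}{7} + \frac{1}{7 \left(-1 - 3\right)} = \frac{4}{7} + \frac{1}{7 \left(-4\right)} = \frac{4}{7} + \frac{1}{7} \left(- \frac{1}{4}\right) = \frac{4}{7} - \frac{1}{28} = \frac{15}{28} \approx 0.53571$)
$21 \left(-1\right) 1 \cdot 4 z = 21 \left(-1\right) 1 \cdot 4 \cdot \frac{15}{28} = 21 \left(\left(-1\right) 4\right) \frac{15}{28} = 21 \left(-4\right) \frac{15}{28} = \left(-84\right) \frac{15}{28} = -45$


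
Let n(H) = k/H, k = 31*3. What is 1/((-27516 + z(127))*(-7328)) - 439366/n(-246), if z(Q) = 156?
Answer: 7223403120168991/6215316480 ≈ 1.1622e+6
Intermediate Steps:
k = 93
n(H) = 93/H
1/((-27516 + z(127))*(-7328)) - 439366/n(-246) = 1/((-27516 + 156)*(-7328)) - 439366/(93/(-246)) = -1/7328/(-27360) - 439366/(93*(-1/246)) = -1/27360*(-1/7328) - 439366/(-31/82) = 1/200494080 - 439366*(-82/31) = 1/200494080 + 36028012/31 = 7223403120168991/6215316480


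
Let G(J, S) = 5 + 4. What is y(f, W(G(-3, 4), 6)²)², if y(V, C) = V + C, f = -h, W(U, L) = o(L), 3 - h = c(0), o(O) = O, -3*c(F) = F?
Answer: 1089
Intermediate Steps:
c(F) = -F/3
G(J, S) = 9
h = 3 (h = 3 - (-1)*0/3 = 3 - 1*0 = 3 + 0 = 3)
W(U, L) = L
f = -3 (f = -1*3 = -3)
y(V, C) = C + V
y(f, W(G(-3, 4), 6)²)² = (6² - 3)² = (36 - 3)² = 33² = 1089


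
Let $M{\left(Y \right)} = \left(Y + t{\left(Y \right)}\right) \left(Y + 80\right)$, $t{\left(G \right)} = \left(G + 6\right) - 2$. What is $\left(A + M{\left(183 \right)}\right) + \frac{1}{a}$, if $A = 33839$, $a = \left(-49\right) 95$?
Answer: $\frac{610498594}{4655} \approx 1.3115 \cdot 10^{5}$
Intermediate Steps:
$a = -4655$
$t{\left(G \right)} = 4 + G$ ($t{\left(G \right)} = \left(6 + G\right) - 2 = 4 + G$)
$M{\left(Y \right)} = \left(4 + 2 Y\right) \left(80 + Y\right)$ ($M{\left(Y \right)} = \left(Y + \left(4 + Y\right)\right) \left(Y + 80\right) = \left(4 + 2 Y\right) \left(80 + Y\right)$)
$\left(A + M{\left(183 \right)}\right) + \frac{1}{a} = \left(33839 + \left(320 + 2 \cdot 183^{2} + 164 \cdot 183\right)\right) + \frac{1}{-4655} = \left(33839 + \left(320 + 2 \cdot 33489 + 30012\right)\right) - \frac{1}{4655} = \left(33839 + \left(320 + 66978 + 30012\right)\right) - \frac{1}{4655} = \left(33839 + 97310\right) - \frac{1}{4655} = 131149 - \frac{1}{4655} = \frac{610498594}{4655}$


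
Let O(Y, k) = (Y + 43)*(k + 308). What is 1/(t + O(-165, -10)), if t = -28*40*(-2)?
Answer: -1/34116 ≈ -2.9312e-5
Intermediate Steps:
t = 2240 (t = -1120*(-2) = 2240)
O(Y, k) = (43 + Y)*(308 + k)
1/(t + O(-165, -10)) = 1/(2240 + (13244 + 43*(-10) + 308*(-165) - 165*(-10))) = 1/(2240 + (13244 - 430 - 50820 + 1650)) = 1/(2240 - 36356) = 1/(-34116) = -1/34116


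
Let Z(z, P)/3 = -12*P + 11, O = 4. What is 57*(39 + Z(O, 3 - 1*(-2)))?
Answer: -6156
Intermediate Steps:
Z(z, P) = 33 - 36*P (Z(z, P) = 3*(-12*P + 11) = 3*(11 - 12*P) = 33 - 36*P)
57*(39 + Z(O, 3 - 1*(-2))) = 57*(39 + (33 - 36*(3 - 1*(-2)))) = 57*(39 + (33 - 36*(3 + 2))) = 57*(39 + (33 - 36*5)) = 57*(39 + (33 - 180)) = 57*(39 - 147) = 57*(-108) = -6156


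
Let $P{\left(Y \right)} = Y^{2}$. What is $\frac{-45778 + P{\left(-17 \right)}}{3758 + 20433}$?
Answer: $- \frac{45489}{24191} \approx -1.8804$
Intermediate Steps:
$\frac{-45778 + P{\left(-17 \right)}}{3758 + 20433} = \frac{-45778 + \left(-17\right)^{2}}{3758 + 20433} = \frac{-45778 + 289}{24191} = \left(-45489\right) \frac{1}{24191} = - \frac{45489}{24191}$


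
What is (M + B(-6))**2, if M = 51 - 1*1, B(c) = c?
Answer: 1936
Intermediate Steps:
M = 50 (M = 51 - 1 = 50)
(M + B(-6))**2 = (50 - 6)**2 = 44**2 = 1936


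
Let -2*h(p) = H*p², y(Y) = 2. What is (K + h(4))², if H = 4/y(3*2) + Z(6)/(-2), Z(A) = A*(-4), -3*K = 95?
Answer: 185761/9 ≈ 20640.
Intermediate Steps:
K = -95/3 (K = -⅓*95 = -95/3 ≈ -31.667)
Z(A) = -4*A
H = 14 (H = 4/2 - 4*6/(-2) = 4*(½) - 24*(-½) = 2 + 12 = 14)
h(p) = -7*p²
(K + h(4))² = (-95/3 - 7*4²)² = (-95/3 - 7*16)² = (-95/3 - 112)² = (-431/3)² = 185761/9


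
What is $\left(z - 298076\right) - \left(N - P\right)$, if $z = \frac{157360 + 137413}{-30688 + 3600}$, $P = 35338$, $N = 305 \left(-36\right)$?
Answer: $- \frac{6819915477}{27088} \approx -2.5177 \cdot 10^{5}$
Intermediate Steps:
$N = -10980$
$z = - \frac{294773}{27088}$ ($z = \frac{294773}{-27088} = 294773 \left(- \frac{1}{27088}\right) = - \frac{294773}{27088} \approx -10.882$)
$\left(z - 298076\right) - \left(N - P\right) = \left(- \frac{294773}{27088} - 298076\right) + \left(35338 - -10980\right) = - \frac{8074577461}{27088} + \left(35338 + 10980\right) = - \frac{8074577461}{27088} + 46318 = - \frac{6819915477}{27088}$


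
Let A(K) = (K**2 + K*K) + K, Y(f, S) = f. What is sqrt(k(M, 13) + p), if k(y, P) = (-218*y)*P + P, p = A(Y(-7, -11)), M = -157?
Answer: sqrt(445042) ≈ 667.11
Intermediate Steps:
A(K) = K + 2*K**2 (A(K) = (K**2 + K**2) + K = 2*K**2 + K = K + 2*K**2)
p = 91 (p = -7*(1 + 2*(-7)) = -7*(1 - 14) = -7*(-13) = 91)
k(y, P) = P - 218*P*y (k(y, P) = -218*P*y + P = P - 218*P*y)
sqrt(k(M, 13) + p) = sqrt(13*(1 - 218*(-157)) + 91) = sqrt(13*(1 + 34226) + 91) = sqrt(13*34227 + 91) = sqrt(444951 + 91) = sqrt(445042)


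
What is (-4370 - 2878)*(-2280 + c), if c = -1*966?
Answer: 23527008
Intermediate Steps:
c = -966
(-4370 - 2878)*(-2280 + c) = (-4370 - 2878)*(-2280 - 966) = -7248*(-3246) = 23527008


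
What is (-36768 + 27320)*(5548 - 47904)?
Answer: 400179488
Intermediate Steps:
(-36768 + 27320)*(5548 - 47904) = -9448*(-42356) = 400179488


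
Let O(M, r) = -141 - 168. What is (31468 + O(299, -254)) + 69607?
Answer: 100766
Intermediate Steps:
O(M, r) = -309
(31468 + O(299, -254)) + 69607 = (31468 - 309) + 69607 = 31159 + 69607 = 100766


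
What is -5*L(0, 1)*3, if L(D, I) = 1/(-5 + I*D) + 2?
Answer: -27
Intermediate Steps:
L(D, I) = 2 + 1/(-5 + D*I) (L(D, I) = 1/(-5 + D*I) + 2 = 2 + 1/(-5 + D*I))
-5*L(0, 1)*3 = -5*(-9 + 2*0*1)/(-5 + 0*1)*3 = -5*(-9 + 0)/(-5 + 0)*3 = -5*(-9)/(-5)*3 = -(-1)*(-9)*3 = -5*9/5*3 = -9*3 = -27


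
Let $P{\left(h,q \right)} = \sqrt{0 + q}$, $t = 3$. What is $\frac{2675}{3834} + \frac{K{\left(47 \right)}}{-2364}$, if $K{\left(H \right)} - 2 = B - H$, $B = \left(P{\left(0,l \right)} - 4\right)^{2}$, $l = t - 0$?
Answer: $\frac{267641}{377649} + \frac{2 \sqrt{3}}{591} \approx 0.71456$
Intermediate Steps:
$l = 3$ ($l = 3 - 0 = 3 + 0 = 3$)
$P{\left(h,q \right)} = \sqrt{q}$
$B = \left(-4 + \sqrt{3}\right)^{2}$ ($B = \left(\sqrt{3} - 4\right)^{2} = \left(-4 + \sqrt{3}\right)^{2} \approx 5.1436$)
$K{\left(H \right)} = 2 + \left(4 - \sqrt{3}\right)^{2} - H$ ($K{\left(H \right)} = 2 - \left(H - \left(4 - \sqrt{3}\right)^{2}\right) = 2 + \left(4 - \sqrt{3}\right)^{2} - H$)
$\frac{2675}{3834} + \frac{K{\left(47 \right)}}{-2364} = \frac{2675}{3834} + \frac{21 - 47 - 8 \sqrt{3}}{-2364} = 2675 \cdot \frac{1}{3834} + \left(21 - 47 - 8 \sqrt{3}\right) \left(- \frac{1}{2364}\right) = \frac{2675}{3834} + \left(-26 - 8 \sqrt{3}\right) \left(- \frac{1}{2364}\right) = \frac{2675}{3834} + \left(\frac{13}{1182} + \frac{2 \sqrt{3}}{591}\right) = \frac{267641}{377649} + \frac{2 \sqrt{3}}{591}$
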